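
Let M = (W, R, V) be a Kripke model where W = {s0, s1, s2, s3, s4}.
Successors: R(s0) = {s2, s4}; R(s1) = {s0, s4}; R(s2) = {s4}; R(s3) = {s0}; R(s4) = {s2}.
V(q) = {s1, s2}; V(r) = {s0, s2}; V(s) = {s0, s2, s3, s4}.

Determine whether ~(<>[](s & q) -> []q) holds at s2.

Yes

At s2: <>[](s & q) -> []q is false, so ~(<>[](s & q) -> []q) is true.
  At s2: <>[](s & q) is true, []q is false, so <>[](s & q) -> []q is false.
    At s2: <>[](s & q) requires [](s & q) at some successor in {s4}.
      [](s & q) holds at s4, so <>[](s & q) is true at s2.
    At s2: []q requires q at every successor {s4}.
      q fails at s4, so []q is false at s2.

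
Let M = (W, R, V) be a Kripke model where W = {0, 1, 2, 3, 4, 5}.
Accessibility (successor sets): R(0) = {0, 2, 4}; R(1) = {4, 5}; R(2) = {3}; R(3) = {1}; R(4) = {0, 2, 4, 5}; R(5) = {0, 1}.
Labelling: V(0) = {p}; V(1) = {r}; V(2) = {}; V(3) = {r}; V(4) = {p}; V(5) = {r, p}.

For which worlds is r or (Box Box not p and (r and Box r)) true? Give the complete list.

1, 3, 5

Let φ = r or (Box Box not p and (r and Box r)). Evaluate φ at each world:
  0 (successors {0, 2, 4}): φ is false.
  1 (successors {4, 5}): φ is true.
  2 (successors {3}): φ is false.
  3 (successors {1}): φ is true.
  4 (successors {0, 2, 4, 5}): φ is false.
  5 (successors {0, 1}): φ is true.
For instance, at 0:
  At 0: r is false, Box Box not p and (r and Box r) is false, so r or (Box Box not p and (r and Box r)) is false.
    At 0: Box Box not p is false, r and Box r is false, so Box Box not p and (r and Box r) is false.
      At 0: Box Box not p requires Box not p at every successor {0, 2, 4}.
        Box not p fails at 0, so Box Box not p is false at 0.
      At 0: r is false, Box r is false, so r and Box r is false.
Satisfying worlds: {1, 3, 5}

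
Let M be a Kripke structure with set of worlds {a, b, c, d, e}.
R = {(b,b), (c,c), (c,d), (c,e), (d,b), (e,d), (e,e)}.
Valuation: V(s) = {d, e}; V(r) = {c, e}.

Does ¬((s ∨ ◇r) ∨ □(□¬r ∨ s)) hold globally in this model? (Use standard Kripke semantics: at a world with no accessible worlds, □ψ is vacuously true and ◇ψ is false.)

No

Let φ = ¬((s ∨ ◇r) ∨ □(□¬r ∨ s)). Evaluate φ at each world:
  a (successors ∅): φ is false.
  b (successors {b}): φ is false.
  c (successors {c, d, e}): φ is false.
  d (successors {b}): φ is false.
  e (successors {d, e}): φ is false.
Detail at a (counterexample):
  At a: (s ∨ ◇r) ∨ □(□¬r ∨ s) is true, so ¬((s ∨ ◇r) ∨ □(□¬r ∨ s)) is false.
    At a: s ∨ ◇r is false, □(□¬r ∨ s) is true, so (s ∨ ◇r) ∨ □(□¬r ∨ s) is true.
      At a: s is false, ◇r is false, so s ∨ ◇r is false.
      At a: no accessible worlds, so □(□¬r ∨ s) holds vacuously.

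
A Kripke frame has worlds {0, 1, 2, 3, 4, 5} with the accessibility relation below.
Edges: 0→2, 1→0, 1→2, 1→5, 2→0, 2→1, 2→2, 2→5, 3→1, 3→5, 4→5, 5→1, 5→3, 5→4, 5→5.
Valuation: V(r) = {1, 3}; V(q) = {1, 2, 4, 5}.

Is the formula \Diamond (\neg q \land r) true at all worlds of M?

No

Recall that \Diamond ψ holds at a world iff ψ holds at some accessible world.
Let φ = \Diamond (\neg q \land r). Evaluate φ at each world:
  0 (successors {2}): φ is false.
  1 (successors {0, 2, 5}): φ is false.
  2 (successors {0, 1, 2, 5}): φ is false.
  3 (successors {1, 5}): φ is false.
  4 (successors {5}): φ is false.
  5 (successors {1, 3, 4, 5}): φ is true.
Detail at 0 (counterexample):
  At 0: \Diamond (\neg q \land r) requires \neg q \land r at some successor in {2}.
    At 2: \neg q \land r is false.
  So \Diamond (\neg q \land r) is false at 0.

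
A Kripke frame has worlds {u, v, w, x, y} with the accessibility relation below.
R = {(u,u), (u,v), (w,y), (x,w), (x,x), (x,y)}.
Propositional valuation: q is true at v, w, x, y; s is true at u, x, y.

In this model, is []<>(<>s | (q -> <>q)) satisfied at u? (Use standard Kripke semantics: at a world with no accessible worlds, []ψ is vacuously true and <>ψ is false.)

At u: []<>(<>s | (q -> <>q)) requires <>(<>s | (q -> <>q)) at every successor {u, v}.
  <>(<>s | (q -> <>q)) fails at v, so []<>(<>s | (q -> <>q)) is false at u.
    At v: no accessible worlds, so <>(<>s | (q -> <>q)) is false.

No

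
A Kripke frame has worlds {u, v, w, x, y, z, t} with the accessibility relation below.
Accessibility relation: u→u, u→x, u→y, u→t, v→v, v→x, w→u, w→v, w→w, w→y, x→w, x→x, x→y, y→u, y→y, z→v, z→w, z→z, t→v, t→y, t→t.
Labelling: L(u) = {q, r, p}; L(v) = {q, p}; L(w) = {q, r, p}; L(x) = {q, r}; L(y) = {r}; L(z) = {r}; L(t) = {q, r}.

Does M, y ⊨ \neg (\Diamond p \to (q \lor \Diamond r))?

No

At y: \Diamond p \to (q \lor \Diamond r) is true, so \neg (\Diamond p \to (q \lor \Diamond r)) is false.
  At y: \Diamond p is true, q \lor \Diamond r is true, so \Diamond p \to (q \lor \Diamond r) is true.
    At y: \Diamond p requires p at some successor in {u, y}.
      p holds at u, so \Diamond p is true at y.
    At y: q is false, \Diamond r is true, so q \lor \Diamond r is true.
      At y: \Diamond r requires r at some successor in {u, y}.
        r holds at u, so \Diamond r is true at y.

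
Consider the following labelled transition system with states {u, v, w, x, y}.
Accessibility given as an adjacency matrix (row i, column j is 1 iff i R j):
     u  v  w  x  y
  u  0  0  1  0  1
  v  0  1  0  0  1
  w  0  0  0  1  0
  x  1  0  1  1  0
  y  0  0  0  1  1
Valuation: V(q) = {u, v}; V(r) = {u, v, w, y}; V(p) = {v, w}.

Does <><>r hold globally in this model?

Recall that <>ψ holds at a world iff ψ holds at some accessible world.
Let φ = <><>r. Evaluate φ at each world:
  u (successors {w, y}): φ is true.
  v (successors {v, y}): φ is true.
  w (successors {x}): φ is true.
  x (successors {u, w, x}): φ is true.
  y (successors {x, y}): φ is true.
For instance, at w:
  At w: <><>r requires <>r at some successor in {x}.
    <>r holds at x, so <><>r is true at w.
      At x: <>r requires r at some successor in {u, w, x}.
        r holds at u, so <>r is true at x.

Yes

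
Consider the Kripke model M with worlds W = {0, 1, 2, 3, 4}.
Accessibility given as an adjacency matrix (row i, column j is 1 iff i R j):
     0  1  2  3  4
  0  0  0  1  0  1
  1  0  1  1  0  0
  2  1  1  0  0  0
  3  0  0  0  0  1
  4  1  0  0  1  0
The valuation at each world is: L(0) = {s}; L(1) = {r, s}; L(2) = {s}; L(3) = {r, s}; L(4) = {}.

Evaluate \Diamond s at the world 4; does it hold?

Yes

At 4: \Diamond s requires s at some successor in {0, 3}.
  s holds at 0, so \Diamond s is true at 4.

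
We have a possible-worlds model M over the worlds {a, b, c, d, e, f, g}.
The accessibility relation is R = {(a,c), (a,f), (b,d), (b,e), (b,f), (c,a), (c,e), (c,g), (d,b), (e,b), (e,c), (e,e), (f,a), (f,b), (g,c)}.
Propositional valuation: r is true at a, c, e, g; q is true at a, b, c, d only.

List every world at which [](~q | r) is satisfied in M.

a, c, g

Let φ = [](~q | r). Evaluate φ at each world:
  a (successors {c, f}): φ is true.
  b (successors {d, e, f}): φ is false.
  c (successors {a, e, g}): φ is true.
  d (successors {b}): φ is false.
  e (successors {b, c, e}): φ is false.
  f (successors {a, b}): φ is false.
  g (successors {c}): φ is true.
For instance, at a:
  At a: [](~q | r) requires ~q | r at every successor {c, f}.
    At c: ~q | r is true.
    At f: ~q | r is true.
  So [](~q | r) is true at a.
Satisfying worlds: {a, c, g}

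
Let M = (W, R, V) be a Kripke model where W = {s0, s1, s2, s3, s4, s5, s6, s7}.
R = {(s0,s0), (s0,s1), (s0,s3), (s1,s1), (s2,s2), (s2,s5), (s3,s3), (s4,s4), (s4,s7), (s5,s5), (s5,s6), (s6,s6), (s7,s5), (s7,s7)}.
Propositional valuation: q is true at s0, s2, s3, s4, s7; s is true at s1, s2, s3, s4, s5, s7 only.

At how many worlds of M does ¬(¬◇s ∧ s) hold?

8

Let φ = ¬(¬◇s ∧ s). Evaluate φ at each world:
  s0 (successors {s0, s1, s3}): φ is true.
  s1 (successors {s1}): φ is true.
  s2 (successors {s2, s5}): φ is true.
  s3 (successors {s3}): φ is true.
  s4 (successors {s4, s7}): φ is true.
  s5 (successors {s5, s6}): φ is true.
  s6 (successors {s6}): φ is true.
  s7 (successors {s5, s7}): φ is true.
For instance, at s2:
  At s2: ¬◇s ∧ s is false, so ¬(¬◇s ∧ s) is true.
    At s2: ¬◇s is false, s is true, so ¬◇s ∧ s is false.
      At s2: ◇s is true, so ¬◇s is false.
Satisfying worlds: {s0, s1, s2, s3, s4, s5, s6, s7}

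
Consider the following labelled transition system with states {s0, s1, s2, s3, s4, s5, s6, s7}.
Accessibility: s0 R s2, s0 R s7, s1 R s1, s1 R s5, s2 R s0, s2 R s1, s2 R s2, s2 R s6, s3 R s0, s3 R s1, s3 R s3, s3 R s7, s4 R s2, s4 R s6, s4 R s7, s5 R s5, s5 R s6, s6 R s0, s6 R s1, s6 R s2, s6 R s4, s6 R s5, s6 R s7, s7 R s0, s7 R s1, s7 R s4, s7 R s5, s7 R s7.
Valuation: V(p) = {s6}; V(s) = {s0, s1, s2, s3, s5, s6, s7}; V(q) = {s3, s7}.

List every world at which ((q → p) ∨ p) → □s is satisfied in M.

Let φ = ((q → p) ∨ p) → □s. Evaluate φ at each world:
  s0 (successors {s2, s7}): φ is true.
  s1 (successors {s1, s5}): φ is true.
  s2 (successors {s0, s1, s2, s6}): φ is true.
  s3 (successors {s0, s1, s3, s7}): φ is true.
  s4 (successors {s2, s6, s7}): φ is true.
  s5 (successors {s5, s6}): φ is true.
  s6 (successors {s0, s1, s2, s4, s5, s7}): φ is false.
  s7 (successors {s0, s1, s4, s5, s7}): φ is true.
For instance, at s6:
  At s6: (q → p) ∨ p is true, □s is false, so ((q → p) ∨ p) → □s is false.
    At s6: □s requires s at every successor {s0, s1, s2, s4, s5, s7}.
      s fails at s4, so □s is false at s6.
Satisfying worlds: {s0, s1, s2, s3, s4, s5, s7}

s0, s1, s2, s3, s4, s5, s7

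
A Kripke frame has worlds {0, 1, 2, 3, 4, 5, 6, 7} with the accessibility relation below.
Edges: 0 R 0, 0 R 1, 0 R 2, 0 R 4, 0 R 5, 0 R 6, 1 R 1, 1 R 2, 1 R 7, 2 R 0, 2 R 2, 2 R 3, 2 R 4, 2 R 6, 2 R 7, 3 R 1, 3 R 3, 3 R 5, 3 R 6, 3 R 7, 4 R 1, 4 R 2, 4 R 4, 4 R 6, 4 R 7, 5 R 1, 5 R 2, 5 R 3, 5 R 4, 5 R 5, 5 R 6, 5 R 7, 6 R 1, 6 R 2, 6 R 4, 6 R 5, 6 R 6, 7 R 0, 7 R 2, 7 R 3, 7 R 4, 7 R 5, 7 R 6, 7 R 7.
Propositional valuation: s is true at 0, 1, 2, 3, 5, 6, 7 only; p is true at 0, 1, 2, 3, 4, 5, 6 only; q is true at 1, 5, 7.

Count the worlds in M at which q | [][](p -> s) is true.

3

Let φ = q | [][](p -> s). Evaluate φ at each world:
  0 (successors {0, 1, 2, 4, 5, 6}): φ is false.
  1 (successors {1, 2, 7}): φ is true.
  2 (successors {0, 2, 3, 4, 6, 7}): φ is false.
  3 (successors {1, 3, 5, 6, 7}): φ is false.
  4 (successors {1, 2, 4, 6, 7}): φ is false.
  5 (successors {1, 2, 3, 4, 5, 6, 7}): φ is true.
  6 (successors {1, 2, 4, 5, 6}): φ is false.
  7 (successors {0, 2, 3, 4, 5, 6, 7}): φ is true.
For instance, at 7:
  At 7: q is true, [][](p -> s) is false, so q | [][](p -> s) is true.
    At 7: [][](p -> s) requires [](p -> s) at every successor {0, 2, 3, 4, 5, 6, 7}.
      [](p -> s) fails at 0, so [][](p -> s) is false at 7.
Satisfying worlds: {1, 5, 7}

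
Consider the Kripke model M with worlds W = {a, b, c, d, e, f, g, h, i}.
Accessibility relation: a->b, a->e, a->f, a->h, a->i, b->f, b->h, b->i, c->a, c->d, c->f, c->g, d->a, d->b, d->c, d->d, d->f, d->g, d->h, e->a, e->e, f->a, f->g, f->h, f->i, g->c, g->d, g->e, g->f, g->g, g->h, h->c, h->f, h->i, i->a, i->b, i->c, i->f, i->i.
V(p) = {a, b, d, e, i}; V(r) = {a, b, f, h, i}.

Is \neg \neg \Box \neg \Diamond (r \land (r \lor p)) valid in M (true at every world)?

No

Recall that \Box ψ holds at a world iff ψ holds at every accessible world, and \Diamond ψ holds iff ψ holds at some accessible world.
Let φ = \neg \neg \Box \neg \Diamond (r \land (r \lor p)). Evaluate φ at each world:
  a (successors {b, e, f, h, i}): φ is false.
  b (successors {f, h, i}): φ is false.
  c (successors {a, d, f, g}): φ is false.
  d (successors {a, b, c, d, f, g, h}): φ is false.
  e (successors {a, e}): φ is false.
  f (successors {a, g, h, i}): φ is false.
  g (successors {c, d, e, f, g, h}): φ is false.
  h (successors {c, f, i}): φ is false.
  i (successors {a, b, c, f, i}): φ is false.
Detail at a (counterexample):
  At a: \neg \Box \neg \Diamond (r \land (r \lor p)) is true, so \neg \neg \Box \neg \Diamond (r \land (r \lor p)) is false.
    At a: \Box \neg \Diamond (r \land (r \lor p)) is false, so \neg \Box \neg \Diamond (r \land (r \lor p)) is true.
      At a: \Box \neg \Diamond (r \land (r \lor p)) requires \neg \Diamond (r \land (r \lor p)) at every successor {b, e, f, h, i}.
        \neg \Diamond (r \land (r \lor p)) fails at b, so \Box \neg \Diamond (r \land (r \lor p)) is false at a.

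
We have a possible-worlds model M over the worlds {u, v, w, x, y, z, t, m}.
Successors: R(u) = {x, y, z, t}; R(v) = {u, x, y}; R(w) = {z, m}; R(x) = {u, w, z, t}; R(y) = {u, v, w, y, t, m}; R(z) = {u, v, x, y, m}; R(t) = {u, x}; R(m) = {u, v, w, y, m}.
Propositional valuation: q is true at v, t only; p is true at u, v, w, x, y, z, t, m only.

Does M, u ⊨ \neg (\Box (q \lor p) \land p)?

No

Recall that \Box ψ holds at a world iff ψ holds at every accessible world, and \Diamond ψ holds iff ψ holds at some accessible world.
At u: \Box (q \lor p) \land p is true, so \neg (\Box (q \lor p) \land p) is false.
  At u: \Box (q \lor p) is true, p is true, so \Box (q \lor p) \land p is true.
    At u: \Box (q \lor p) requires q \lor p at every successor {x, y, z, t}.
      At x: q \lor p is true.
      At y: q \lor p is true.
      At z: q \lor p is true.
      At t: q \lor p is true.
    So \Box (q \lor p) is true at u.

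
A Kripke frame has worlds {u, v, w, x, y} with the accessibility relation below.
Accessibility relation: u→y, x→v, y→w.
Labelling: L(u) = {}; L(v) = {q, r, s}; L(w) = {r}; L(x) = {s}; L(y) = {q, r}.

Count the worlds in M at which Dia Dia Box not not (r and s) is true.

1

Let φ = Dia Dia Box not not (r and s). Evaluate φ at each world:
  u (successors {y}): φ is true.
  v (successors ∅): φ is false.
  w (successors ∅): φ is false.
  x (successors {v}): φ is false.
  y (successors {w}): φ is false.
For instance, at x:
  At x: Dia Dia Box not not (r and s) requires Dia Box not not (r and s) at some successor in {v}.
    At v: Dia Box not not (r and s) is false.
  So Dia Dia Box not not (r and s) is false at x.
Satisfying worlds: {u}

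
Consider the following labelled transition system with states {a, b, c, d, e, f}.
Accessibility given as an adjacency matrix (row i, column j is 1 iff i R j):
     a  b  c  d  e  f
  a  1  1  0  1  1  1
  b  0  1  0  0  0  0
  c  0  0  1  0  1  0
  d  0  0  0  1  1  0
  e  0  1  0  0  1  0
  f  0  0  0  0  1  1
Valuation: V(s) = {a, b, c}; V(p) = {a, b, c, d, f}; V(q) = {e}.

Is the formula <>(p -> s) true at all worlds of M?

Let φ = <>(p -> s). Evaluate φ at each world:
  a (successors {a, b, d, e, f}): φ is true.
  b (successors {b}): φ is true.
  c (successors {c, e}): φ is true.
  d (successors {d, e}): φ is true.
  e (successors {b, e}): φ is true.
  f (successors {e, f}): φ is true.
For instance, at b:
  At b: <>(p -> s) requires p -> s at some successor in {b}.
    p -> s holds at b, so <>(p -> s) is true at b.

Yes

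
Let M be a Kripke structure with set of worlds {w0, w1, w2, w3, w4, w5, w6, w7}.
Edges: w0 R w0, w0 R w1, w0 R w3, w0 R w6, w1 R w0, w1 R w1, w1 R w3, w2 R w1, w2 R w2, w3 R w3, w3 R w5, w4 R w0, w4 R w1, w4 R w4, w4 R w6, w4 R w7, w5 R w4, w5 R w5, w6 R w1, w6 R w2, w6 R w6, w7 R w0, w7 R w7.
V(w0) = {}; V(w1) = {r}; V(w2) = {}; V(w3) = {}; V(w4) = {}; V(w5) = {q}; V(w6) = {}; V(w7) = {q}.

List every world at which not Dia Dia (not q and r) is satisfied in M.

Let φ = not Dia Dia (not q and r). Evaluate φ at each world:
  w0 (successors {w0, w1, w3, w6}): φ is false.
  w1 (successors {w0, w1, w3}): φ is false.
  w2 (successors {w1, w2}): φ is false.
  w3 (successors {w3, w5}): φ is true.
  w4 (successors {w0, w1, w4, w6, w7}): φ is false.
  w5 (successors {w4, w5}): φ is false.
  w6 (successors {w1, w2, w6}): φ is false.
  w7 (successors {w0, w7}): φ is false.
For instance, at w1:
  At w1: Dia Dia (not q and r) is true, so not Dia Dia (not q and r) is false.
    At w1: Dia Dia (not q and r) requires Dia (not q and r) at some successor in {w0, w1, w3}.
      Dia (not q and r) holds at w0, so Dia Dia (not q and r) is true at w1.
Satisfying worlds: {w3}

w3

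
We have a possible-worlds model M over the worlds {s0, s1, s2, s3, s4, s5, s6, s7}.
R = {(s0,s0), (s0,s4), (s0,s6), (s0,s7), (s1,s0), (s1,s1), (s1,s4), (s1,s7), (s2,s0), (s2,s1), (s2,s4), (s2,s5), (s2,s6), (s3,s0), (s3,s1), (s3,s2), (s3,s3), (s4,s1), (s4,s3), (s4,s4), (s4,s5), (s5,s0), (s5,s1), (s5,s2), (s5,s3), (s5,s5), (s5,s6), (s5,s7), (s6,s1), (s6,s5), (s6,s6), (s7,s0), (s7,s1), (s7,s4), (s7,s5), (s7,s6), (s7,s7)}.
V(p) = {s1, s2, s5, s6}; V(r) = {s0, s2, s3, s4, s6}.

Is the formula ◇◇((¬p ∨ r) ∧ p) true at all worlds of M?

Let φ = ◇◇((¬p ∨ r) ∧ p). Evaluate φ at each world:
  s0 (successors {s0, s4, s6, s7}): φ is true.
  s1 (successors {s0, s1, s4, s7}): φ is true.
  s2 (successors {s0, s1, s4, s5, s6}): φ is true.
  s3 (successors {s0, s1, s2, s3}): φ is true.
  s4 (successors {s1, s3, s4, s5}): φ is true.
  s5 (successors {s0, s1, s2, s3, s5, s6, s7}): φ is true.
  s6 (successors {s1, s5, s6}): φ is true.
  s7 (successors {s0, s1, s4, s5, s6, s7}): φ is true.
For instance, at s3:
  At s3: ◇◇((¬p ∨ r) ∧ p) requires ◇((¬p ∨ r) ∧ p) at some successor in {s0, s1, s2, s3}.
    ◇((¬p ∨ r) ∧ p) holds at s0, so ◇◇((¬p ∨ r) ∧ p) is true at s3.
      At s0: ◇((¬p ∨ r) ∧ p) requires (¬p ∨ r) ∧ p at some successor in {s0, s4, s6, s7}.
        (¬p ∨ r) ∧ p holds at s6, so ◇((¬p ∨ r) ∧ p) is true at s0.

Yes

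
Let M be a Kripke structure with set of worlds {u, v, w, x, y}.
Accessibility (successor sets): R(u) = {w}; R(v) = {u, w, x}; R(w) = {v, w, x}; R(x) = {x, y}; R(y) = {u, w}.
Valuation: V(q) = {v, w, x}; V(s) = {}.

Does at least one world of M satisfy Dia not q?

Recall that Dia ψ holds at a world iff ψ holds at some accessible world.
Let φ = Dia not q. Evaluate φ at each world:
  u (successors {w}): φ is false.
  v (successors {u, w, x}): φ is true.
  w (successors {v, w, x}): φ is false.
  x (successors {x, y}): φ is true.
  y (successors {u, w}): φ is true.
Detail at v (witness):
  At v: Dia not q requires not q at some successor in {u, w, x}.
    not q holds at u, so Dia not q is true at v.

Yes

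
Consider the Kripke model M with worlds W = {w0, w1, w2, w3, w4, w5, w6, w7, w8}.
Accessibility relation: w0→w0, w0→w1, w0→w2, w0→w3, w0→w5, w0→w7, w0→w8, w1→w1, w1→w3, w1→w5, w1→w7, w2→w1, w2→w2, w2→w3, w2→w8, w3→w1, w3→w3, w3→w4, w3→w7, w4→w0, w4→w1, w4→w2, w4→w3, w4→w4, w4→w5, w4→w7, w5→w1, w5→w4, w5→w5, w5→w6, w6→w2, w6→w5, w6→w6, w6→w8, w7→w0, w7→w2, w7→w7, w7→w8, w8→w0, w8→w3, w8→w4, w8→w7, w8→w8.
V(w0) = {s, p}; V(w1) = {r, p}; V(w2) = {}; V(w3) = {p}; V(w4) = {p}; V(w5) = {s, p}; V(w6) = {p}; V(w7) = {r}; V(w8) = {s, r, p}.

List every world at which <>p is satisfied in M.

w0, w1, w2, w3, w4, w5, w6, w7, w8

Recall that <>ψ holds at a world iff ψ holds at some accessible world.
Let φ = <>p. Evaluate φ at each world:
  w0 (successors {w0, w1, w2, w3, w5, w7, w8}): φ is true.
  w1 (successors {w1, w3, w5, w7}): φ is true.
  w2 (successors {w1, w2, w3, w8}): φ is true.
  w3 (successors {w1, w3, w4, w7}): φ is true.
  w4 (successors {w0, w1, w2, w3, w4, w5, w7}): φ is true.
  w5 (successors {w1, w4, w5, w6}): φ is true.
  w6 (successors {w2, w5, w6, w8}): φ is true.
  w7 (successors {w0, w2, w7, w8}): φ is true.
  w8 (successors {w0, w3, w4, w7, w8}): φ is true.
For instance, at w8:
  At w8: <>p requires p at some successor in {w0, w3, w4, w7, w8}.
    p holds at w0, so <>p is true at w8.
Satisfying worlds: {w0, w1, w2, w3, w4, w5, w6, w7, w8}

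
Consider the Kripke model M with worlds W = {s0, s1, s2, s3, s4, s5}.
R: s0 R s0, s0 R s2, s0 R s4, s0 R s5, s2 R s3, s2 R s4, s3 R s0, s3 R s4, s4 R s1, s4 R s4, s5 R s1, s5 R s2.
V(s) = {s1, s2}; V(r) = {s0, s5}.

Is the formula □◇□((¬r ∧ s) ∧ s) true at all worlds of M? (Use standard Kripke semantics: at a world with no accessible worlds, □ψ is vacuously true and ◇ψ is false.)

Let φ = □◇□((¬r ∧ s) ∧ s). Evaluate φ at each world:
  s0 (successors {s0, s2, s4, s5}): φ is false.
  s1 (successors ∅): φ is true.
  s2 (successors {s3, s4}): φ is false.
  s3 (successors {s0, s4}): φ is true.
  s4 (successors {s1, s4}): φ is false.
  s5 (successors {s1, s2}): φ is false.
Detail at s0 (counterexample):
  At s0: □◇□((¬r ∧ s) ∧ s) requires ◇□((¬r ∧ s) ∧ s) at every successor {s0, s2, s4, s5}.
    ◇□((¬r ∧ s) ∧ s) fails at s2, so □◇□((¬r ∧ s) ∧ s) is false at s0.
      At s2: ◇□((¬r ∧ s) ∧ s) requires □((¬r ∧ s) ∧ s) at some successor in {s3, s4}.
        At s3: □((¬r ∧ s) ∧ s) is false.
        At s4: □((¬r ∧ s) ∧ s) is false.
      So ◇□((¬r ∧ s) ∧ s) is false at s2.

No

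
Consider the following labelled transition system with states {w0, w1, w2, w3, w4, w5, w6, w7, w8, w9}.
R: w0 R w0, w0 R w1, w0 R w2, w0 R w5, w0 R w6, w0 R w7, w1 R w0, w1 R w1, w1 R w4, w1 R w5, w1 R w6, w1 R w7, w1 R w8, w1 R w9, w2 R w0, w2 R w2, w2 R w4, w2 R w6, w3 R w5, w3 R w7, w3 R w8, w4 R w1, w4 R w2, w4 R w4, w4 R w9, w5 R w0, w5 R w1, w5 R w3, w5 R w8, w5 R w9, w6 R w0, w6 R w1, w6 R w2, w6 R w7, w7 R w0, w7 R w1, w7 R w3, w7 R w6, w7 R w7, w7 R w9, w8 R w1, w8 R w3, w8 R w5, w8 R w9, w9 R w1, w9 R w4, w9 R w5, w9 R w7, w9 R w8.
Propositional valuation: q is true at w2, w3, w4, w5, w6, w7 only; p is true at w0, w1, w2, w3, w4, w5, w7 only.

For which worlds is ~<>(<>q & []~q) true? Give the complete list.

Recall that []ψ holds at a world iff ψ holds at every accessible world, and <>ψ holds iff ψ holds at some accessible world.
Let φ = ~<>(<>q & []~q). Evaluate φ at each world:
  w0 (successors {w0, w1, w2, w5, w6, w7}): φ is true.
  w1 (successors {w0, w1, w4, w5, w6, w7, w8, w9}): φ is true.
  w2 (successors {w0, w2, w4, w6}): φ is true.
  w3 (successors {w5, w7, w8}): φ is true.
  w4 (successors {w1, w2, w4, w9}): φ is true.
  w5 (successors {w0, w1, w3, w8, w9}): φ is true.
  w6 (successors {w0, w1, w2, w7}): φ is true.
  w7 (successors {w0, w1, w3, w6, w7, w9}): φ is true.
  w8 (successors {w1, w3, w5, w9}): φ is true.
  w9 (successors {w1, w4, w5, w7, w8}): φ is true.
For instance, at w0:
  At w0: <>(<>q & []~q) is false, so ~<>(<>q & []~q) is true.
    At w0: <>(<>q & []~q) requires <>q & []~q at some successor in {w0, w1, w2, w5, w6, w7}.
      At w0: <>q & []~q is false.
      At w1: <>q & []~q is false.
      At w2: <>q & []~q is false.
      At w5: <>q & []~q is false.
      At w6: <>q & []~q is false.
      At w7: <>q & []~q is false.
    So <>(<>q & []~q) is false at w0.
Satisfying worlds: {w0, w1, w2, w3, w4, w5, w6, w7, w8, w9}

w0, w1, w2, w3, w4, w5, w6, w7, w8, w9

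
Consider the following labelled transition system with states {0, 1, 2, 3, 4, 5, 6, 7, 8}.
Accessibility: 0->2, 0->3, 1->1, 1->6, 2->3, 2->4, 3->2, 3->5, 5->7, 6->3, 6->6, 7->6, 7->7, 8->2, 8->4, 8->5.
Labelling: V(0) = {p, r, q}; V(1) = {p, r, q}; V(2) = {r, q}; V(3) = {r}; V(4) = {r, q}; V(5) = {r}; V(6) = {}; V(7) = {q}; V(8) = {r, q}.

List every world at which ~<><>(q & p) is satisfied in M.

0, 2, 3, 4, 5, 6, 7, 8

Let φ = ~<><>(q & p). Evaluate φ at each world:
  0 (successors {2, 3}): φ is true.
  1 (successors {1, 6}): φ is false.
  2 (successors {3, 4}): φ is true.
  3 (successors {2, 5}): φ is true.
  4 (successors ∅): φ is true.
  5 (successors {7}): φ is true.
  6 (successors {3, 6}): φ is true.
  7 (successors {6, 7}): φ is true.
  8 (successors {2, 4, 5}): φ is true.
For instance, at 6:
  At 6: <><>(q & p) is false, so ~<><>(q & p) is true.
    At 6: <><>(q & p) requires <>(q & p) at some successor in {3, 6}.
      At 3: <>(q & p) is false.
      At 6: <>(q & p) is false.
    So <><>(q & p) is false at 6.
Satisfying worlds: {0, 2, 3, 4, 5, 6, 7, 8}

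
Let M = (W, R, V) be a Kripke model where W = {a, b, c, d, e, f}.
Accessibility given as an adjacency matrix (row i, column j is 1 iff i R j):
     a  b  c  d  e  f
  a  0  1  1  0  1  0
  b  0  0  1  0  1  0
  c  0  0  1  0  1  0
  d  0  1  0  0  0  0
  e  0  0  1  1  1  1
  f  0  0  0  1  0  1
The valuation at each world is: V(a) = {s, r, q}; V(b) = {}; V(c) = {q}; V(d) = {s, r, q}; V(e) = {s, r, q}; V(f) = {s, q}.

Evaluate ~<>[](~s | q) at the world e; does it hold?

At e: <>[](~s | q) is true, so ~<>[](~s | q) is false.
  At e: <>[](~s | q) requires [](~s | q) at some successor in {c, d, e, f}.
    [](~s | q) holds at c, so <>[](~s | q) is true at e.
      At c: [](~s | q) requires ~s | q at every successor {c, e}.
        At c: ~s | q is true.
        At e: ~s | q is true.
      So [](~s | q) is true at c.

No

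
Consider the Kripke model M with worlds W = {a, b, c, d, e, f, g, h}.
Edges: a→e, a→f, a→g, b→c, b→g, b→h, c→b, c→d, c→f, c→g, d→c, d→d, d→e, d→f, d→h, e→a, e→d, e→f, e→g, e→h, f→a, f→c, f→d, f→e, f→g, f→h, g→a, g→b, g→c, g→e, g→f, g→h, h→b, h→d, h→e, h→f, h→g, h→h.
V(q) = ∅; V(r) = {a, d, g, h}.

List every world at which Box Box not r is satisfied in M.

Let φ = Box Box not r. Evaluate φ at each world:
  a (successors {e, f, g}): φ is false.
  b (successors {c, g, h}): φ is false.
  c (successors {b, d, f, g}): φ is false.
  d (successors {c, d, e, f, h}): φ is false.
  e (successors {a, d, f, g, h}): φ is false.
  f (successors {a, c, d, e, g, h}): φ is false.
  g (successors {a, b, c, e, f, h}): φ is false.
  h (successors {b, d, e, f, g, h}): φ is false.
For instance, at f:
  At f: Box Box not r requires Box not r at every successor {a, c, d, e, g, h}.
    Box not r fails at a, so Box Box not r is false at f.
      At a: Box not r requires not r at every successor {e, f, g}.
        not r fails at g, so Box not r is false at a.
Satisfying worlds: none.

none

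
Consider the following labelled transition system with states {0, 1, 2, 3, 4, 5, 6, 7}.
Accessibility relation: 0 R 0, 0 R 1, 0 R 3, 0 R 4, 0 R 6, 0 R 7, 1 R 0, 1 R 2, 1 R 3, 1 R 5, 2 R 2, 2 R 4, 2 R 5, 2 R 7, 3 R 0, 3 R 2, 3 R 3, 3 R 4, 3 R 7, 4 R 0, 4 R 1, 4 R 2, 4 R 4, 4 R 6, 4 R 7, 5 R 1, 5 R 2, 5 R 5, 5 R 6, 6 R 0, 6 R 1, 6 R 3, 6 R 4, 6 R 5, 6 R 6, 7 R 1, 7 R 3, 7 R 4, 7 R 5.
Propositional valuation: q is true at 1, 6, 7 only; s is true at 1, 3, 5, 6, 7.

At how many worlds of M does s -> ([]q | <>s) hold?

8

Recall that []ψ holds at a world iff ψ holds at every accessible world, and <>ψ holds iff ψ holds at some accessible world.
Let φ = s -> ([]q | <>s). Evaluate φ at each world:
  0 (successors {0, 1, 3, 4, 6, 7}): φ is true.
  1 (successors {0, 2, 3, 5}): φ is true.
  2 (successors {2, 4, 5, 7}): φ is true.
  3 (successors {0, 2, 3, 4, 7}): φ is true.
  4 (successors {0, 1, 2, 4, 6, 7}): φ is true.
  5 (successors {1, 2, 5, 6}): φ is true.
  6 (successors {0, 1, 3, 4, 5, 6}): φ is true.
  7 (successors {1, 3, 4, 5}): φ is true.
For instance, at 2:
  At 2: s is false, []q | <>s is true, so s -> ([]q | <>s) is true.
    At 2: []q is false, <>s is true, so []q | <>s is true.
      At 2: []q requires q at every successor {2, 4, 5, 7}.
        q fails at 2, so []q is false at 2.
      At 2: <>s requires s at some successor in {2, 4, 5, 7}.
        s holds at 5, so <>s is true at 2.
Satisfying worlds: {0, 1, 2, 3, 4, 5, 6, 7}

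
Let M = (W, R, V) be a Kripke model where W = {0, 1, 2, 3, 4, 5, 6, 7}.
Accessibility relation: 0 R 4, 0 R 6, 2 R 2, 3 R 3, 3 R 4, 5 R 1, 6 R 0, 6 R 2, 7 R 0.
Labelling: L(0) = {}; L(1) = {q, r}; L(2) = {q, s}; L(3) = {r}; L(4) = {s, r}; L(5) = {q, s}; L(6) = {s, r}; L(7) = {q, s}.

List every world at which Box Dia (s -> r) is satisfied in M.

Recall that Box ψ holds at a world iff ψ holds at every accessible world, and Dia ψ holds iff ψ holds at some accessible world.
Let φ = Box Dia (s -> r). Evaluate φ at each world:
  0 (successors {4, 6}): φ is false.
  1 (successors ∅): φ is true.
  2 (successors {2}): φ is false.
  3 (successors {3, 4}): φ is false.
  4 (successors ∅): φ is true.
  5 (successors {1}): φ is false.
  6 (successors {0, 2}): φ is false.
  7 (successors {0}): φ is true.
For instance, at 7:
  At 7: Box Dia (s -> r) requires Dia (s -> r) at every successor {0}.
      At 0: Dia (s -> r) requires s -> r at some successor in {4, 6}.
        s -> r holds at 4, so Dia (s -> r) is true at 0.
  So Box Dia (s -> r) is true at 7.
Satisfying worlds: {1, 4, 7}

1, 4, 7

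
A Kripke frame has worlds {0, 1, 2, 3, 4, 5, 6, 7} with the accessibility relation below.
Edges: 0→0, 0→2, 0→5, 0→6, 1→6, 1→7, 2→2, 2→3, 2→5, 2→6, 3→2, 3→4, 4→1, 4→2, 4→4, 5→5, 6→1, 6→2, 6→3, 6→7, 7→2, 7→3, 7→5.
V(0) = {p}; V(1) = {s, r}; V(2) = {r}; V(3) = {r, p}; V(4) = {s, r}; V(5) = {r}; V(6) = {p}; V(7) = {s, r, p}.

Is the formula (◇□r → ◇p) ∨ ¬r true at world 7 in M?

At 7: ◇□r → ◇p is true, ¬r is false, so (◇□r → ◇p) ∨ ¬r is true.
  At 7: ◇□r is true, ◇p is true, so ◇□r → ◇p is true.
    At 7: ◇□r requires □r at some successor in {2, 3, 5}.
      □r holds at 3, so ◇□r is true at 7.
    At 7: ◇p requires p at some successor in {2, 3, 5}.
      p holds at 3, so ◇p is true at 7.

Yes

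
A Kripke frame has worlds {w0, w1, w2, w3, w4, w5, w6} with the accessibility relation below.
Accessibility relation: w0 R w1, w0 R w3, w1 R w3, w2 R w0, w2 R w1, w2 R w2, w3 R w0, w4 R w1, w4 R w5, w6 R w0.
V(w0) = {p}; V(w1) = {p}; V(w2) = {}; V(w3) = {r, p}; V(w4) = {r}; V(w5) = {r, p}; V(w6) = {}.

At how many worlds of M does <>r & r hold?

Let φ = <>r & r. Evaluate φ at each world:
  w0 (successors {w1, w3}): φ is false.
  w1 (successors {w3}): φ is false.
  w2 (successors {w0, w1, w2}): φ is false.
  w3 (successors {w0}): φ is false.
  w4 (successors {w1, w5}): φ is true.
  w5 (successors ∅): φ is false.
  w6 (successors {w0}): φ is false.
For instance, at w4:
  At w4: <>r is true, r is true, so <>r & r is true.
    At w4: <>r requires r at some successor in {w1, w5}.
      r holds at w5, so <>r is true at w4.
Satisfying worlds: {w4}

1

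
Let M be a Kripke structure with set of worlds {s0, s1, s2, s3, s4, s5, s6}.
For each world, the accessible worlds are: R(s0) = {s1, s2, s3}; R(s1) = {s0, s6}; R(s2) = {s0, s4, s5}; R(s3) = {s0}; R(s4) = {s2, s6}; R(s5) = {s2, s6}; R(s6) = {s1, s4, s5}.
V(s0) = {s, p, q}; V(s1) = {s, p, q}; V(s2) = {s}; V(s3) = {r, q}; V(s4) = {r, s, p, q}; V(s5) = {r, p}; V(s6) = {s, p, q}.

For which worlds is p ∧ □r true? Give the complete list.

Let φ = p ∧ □r. Evaluate φ at each world:
  s0 (successors {s1, s2, s3}): φ is false.
  s1 (successors {s0, s6}): φ is false.
  s2 (successors {s0, s4, s5}): φ is false.
  s3 (successors {s0}): φ is false.
  s4 (successors {s2, s6}): φ is false.
  s5 (successors {s2, s6}): φ is false.
  s6 (successors {s1, s4, s5}): φ is false.
For instance, at s0:
  At s0: p is true, □r is false, so p ∧ □r is false.
    At s0: □r requires r at every successor {s1, s2, s3}.
      r fails at s1, so □r is false at s0.
Satisfying worlds: none.

none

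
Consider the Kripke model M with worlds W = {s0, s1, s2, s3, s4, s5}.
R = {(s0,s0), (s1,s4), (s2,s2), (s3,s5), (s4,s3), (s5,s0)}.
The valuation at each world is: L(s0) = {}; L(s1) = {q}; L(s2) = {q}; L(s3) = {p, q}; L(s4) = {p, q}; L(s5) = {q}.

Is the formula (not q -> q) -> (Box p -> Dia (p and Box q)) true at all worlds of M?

Recall that Box ψ holds at a world iff ψ holds at every accessible world, and Dia ψ holds iff ψ holds at some accessible world.
Let φ = (not q -> q) -> (Box p -> Dia (p and Box q)). Evaluate φ at each world:
  s0 (successors {s0}): φ is true.
  s1 (successors {s4}): φ is true.
  s2 (successors {s2}): φ is true.
  s3 (successors {s5}): φ is true.
  s4 (successors {s3}): φ is true.
  s5 (successors {s0}): φ is true.
For instance, at s4:
  At s4: not q -> q is true, Box p -> Dia (p and Box q) is true, so (not q -> q) -> (Box p -> Dia (p and Box q)) is true.
    At s4: Box p is true, Dia (p and Box q) is true, so Box p -> Dia (p and Box q) is true.
      At s4: Box p requires p at every successor {s3}.
        At s3: p is true.
      So Box p is true at s4.
      At s4: Dia (p and Box q) requires p and Box q at some successor in {s3}.
        p and Box q holds at s3, so Dia (p and Box q) is true at s4.

Yes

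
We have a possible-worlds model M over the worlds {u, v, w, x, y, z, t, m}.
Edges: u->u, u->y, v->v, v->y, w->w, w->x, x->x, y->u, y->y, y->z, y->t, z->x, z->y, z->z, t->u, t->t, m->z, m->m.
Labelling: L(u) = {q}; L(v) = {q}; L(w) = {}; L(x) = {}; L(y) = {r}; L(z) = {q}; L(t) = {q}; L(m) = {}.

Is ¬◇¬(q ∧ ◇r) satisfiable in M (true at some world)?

No

Let φ = ¬◇¬(q ∧ ◇r). Evaluate φ at each world:
  u (successors {u, y}): φ is false.
  v (successors {v, y}): φ is false.
  w (successors {w, x}): φ is false.
  x (successors {x}): φ is false.
  y (successors {u, y, z, t}): φ is false.
  z (successors {x, y, z}): φ is false.
  t (successors {u, t}): φ is false.
  m (successors {z, m}): φ is false.
For instance, at t:
  At t: ◇¬(q ∧ ◇r) is true, so ¬◇¬(q ∧ ◇r) is false.
    At t: ◇¬(q ∧ ◇r) requires ¬(q ∧ ◇r) at some successor in {u, t}.
      ¬(q ∧ ◇r) holds at t, so ◇¬(q ∧ ◇r) is true at t.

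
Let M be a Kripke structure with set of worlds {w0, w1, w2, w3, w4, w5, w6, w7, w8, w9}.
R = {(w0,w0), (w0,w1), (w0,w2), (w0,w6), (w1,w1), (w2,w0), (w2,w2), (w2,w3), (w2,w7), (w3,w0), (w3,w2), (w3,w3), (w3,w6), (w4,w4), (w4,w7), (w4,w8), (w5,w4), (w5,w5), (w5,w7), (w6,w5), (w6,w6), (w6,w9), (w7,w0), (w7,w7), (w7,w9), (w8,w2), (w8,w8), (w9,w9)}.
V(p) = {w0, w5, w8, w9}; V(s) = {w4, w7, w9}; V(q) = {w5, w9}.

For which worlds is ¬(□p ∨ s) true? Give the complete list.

w0, w1, w2, w3, w5, w6, w8

Recall that □ψ holds at a world iff ψ holds at every accessible world, and ◇ψ holds iff ψ holds at some accessible world.
Let φ = ¬(□p ∨ s). Evaluate φ at each world:
  w0 (successors {w0, w1, w2, w6}): φ is true.
  w1 (successors {w1}): φ is true.
  w2 (successors {w0, w2, w3, w7}): φ is true.
  w3 (successors {w0, w2, w3, w6}): φ is true.
  w4 (successors {w4, w7, w8}): φ is false.
  w5 (successors {w4, w5, w7}): φ is true.
  w6 (successors {w5, w6, w9}): φ is true.
  w7 (successors {w0, w7, w9}): φ is false.
  w8 (successors {w2, w8}): φ is true.
  w9 (successors {w9}): φ is false.
For instance, at w3:
  At w3: □p ∨ s is false, so ¬(□p ∨ s) is true.
    At w3: □p is false, s is false, so □p ∨ s is false.
      At w3: □p requires p at every successor {w0, w2, w3, w6}.
        p fails at w2, so □p is false at w3.
Satisfying worlds: {w0, w1, w2, w3, w5, w6, w8}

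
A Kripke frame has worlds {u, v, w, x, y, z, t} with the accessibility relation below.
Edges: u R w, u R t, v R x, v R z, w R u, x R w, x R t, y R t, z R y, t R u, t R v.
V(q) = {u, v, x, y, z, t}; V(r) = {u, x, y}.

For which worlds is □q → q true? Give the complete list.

u, v, x, y, z, t

Let φ = □q → q. Evaluate φ at each world:
  u (successors {w, t}): φ is true.
  v (successors {x, z}): φ is true.
  w (successors {u}): φ is false.
  x (successors {w, t}): φ is true.
  y (successors {t}): φ is true.
  z (successors {y}): φ is true.
  t (successors {u, v}): φ is true.
For instance, at u:
  At u: □q is false, q is true, so □q → q is true.
    At u: □q requires q at every successor {w, t}.
      q fails at w, so □q is false at u.
Satisfying worlds: {u, v, x, y, z, t}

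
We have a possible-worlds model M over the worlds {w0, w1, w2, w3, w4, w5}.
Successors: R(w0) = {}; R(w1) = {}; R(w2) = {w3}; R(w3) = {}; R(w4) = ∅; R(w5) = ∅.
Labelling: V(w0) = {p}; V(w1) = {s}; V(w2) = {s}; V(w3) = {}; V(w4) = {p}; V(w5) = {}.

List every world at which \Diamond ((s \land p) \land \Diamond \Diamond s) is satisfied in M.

none

Recall that \Diamond ψ holds at a world iff ψ holds at some accessible world.
Let φ = \Diamond ((s \land p) \land \Diamond \Diamond s). Evaluate φ at each world:
  w0 (successors ∅): φ is false.
  w1 (successors ∅): φ is false.
  w2 (successors {w3}): φ is false.
  w3 (successors ∅): φ is false.
  w4 (successors ∅): φ is false.
  w5 (successors ∅): φ is false.
For instance, at w2:
  At w2: \Diamond ((s \land p) \land \Diamond \Diamond s) requires (s \land p) \land \Diamond \Diamond s at some successor in {w3}.
    At w3: (s \land p) \land \Diamond \Diamond s is false.
  So \Diamond ((s \land p) \land \Diamond \Diamond s) is false at w2.
Satisfying worlds: none.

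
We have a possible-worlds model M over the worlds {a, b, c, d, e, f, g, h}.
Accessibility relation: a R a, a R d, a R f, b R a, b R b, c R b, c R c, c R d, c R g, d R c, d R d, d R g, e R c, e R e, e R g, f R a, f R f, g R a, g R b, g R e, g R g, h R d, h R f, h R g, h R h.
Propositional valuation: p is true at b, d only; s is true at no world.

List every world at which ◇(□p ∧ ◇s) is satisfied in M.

none

Let φ = ◇(□p ∧ ◇s). Evaluate φ at each world:
  a (successors {a, d, f}): φ is false.
  b (successors {a, b}): φ is false.
  c (successors {b, c, d, g}): φ is false.
  d (successors {c, d, g}): φ is false.
  e (successors {c, e, g}): φ is false.
  f (successors {a, f}): φ is false.
  g (successors {a, b, e, g}): φ is false.
  h (successors {d, f, g, h}): φ is false.
For instance, at c:
  At c: ◇(□p ∧ ◇s) requires □p ∧ ◇s at some successor in {b, c, d, g}.
    At b: □p ∧ ◇s is false.
    At c: □p ∧ ◇s is false.
    At d: □p ∧ ◇s is false.
    At g: □p ∧ ◇s is false.
  So ◇(□p ∧ ◇s) is false at c.
Satisfying worlds: none.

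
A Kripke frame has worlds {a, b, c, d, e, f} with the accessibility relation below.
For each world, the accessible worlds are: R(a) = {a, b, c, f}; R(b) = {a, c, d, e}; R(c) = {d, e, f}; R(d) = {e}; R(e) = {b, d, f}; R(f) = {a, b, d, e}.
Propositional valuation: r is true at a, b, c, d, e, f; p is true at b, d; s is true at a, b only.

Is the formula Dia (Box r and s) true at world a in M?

At a: Dia (Box r and s) requires Box r and s at some successor in {a, b, c, f}.
  Box r and s holds at a, so Dia (Box r and s) is true at a.
    At a: Box r is true, s is true, so Box r and s is true.
      At a: Box r requires r at every successor {a, b, c, f}.
        At a: r is true.
        At b: r is true.
        At c: r is true.
        At f: r is true.
      So Box r is true at a.

Yes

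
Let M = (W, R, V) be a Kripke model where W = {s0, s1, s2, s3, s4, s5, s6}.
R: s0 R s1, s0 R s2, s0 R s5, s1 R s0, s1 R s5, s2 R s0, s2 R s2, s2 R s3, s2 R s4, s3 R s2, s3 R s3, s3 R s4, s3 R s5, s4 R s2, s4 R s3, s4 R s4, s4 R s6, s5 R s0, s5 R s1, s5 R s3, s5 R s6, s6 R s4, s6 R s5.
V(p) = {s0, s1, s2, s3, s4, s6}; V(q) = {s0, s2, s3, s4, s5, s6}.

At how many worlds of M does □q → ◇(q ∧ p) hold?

7

Let φ = □q → ◇(q ∧ p). Evaluate φ at each world:
  s0 (successors {s1, s2, s5}): φ is true.
  s1 (successors {s0, s5}): φ is true.
  s2 (successors {s0, s2, s3, s4}): φ is true.
  s3 (successors {s2, s3, s4, s5}): φ is true.
  s4 (successors {s2, s3, s4, s6}): φ is true.
  s5 (successors {s0, s1, s3, s6}): φ is true.
  s6 (successors {s4, s5}): φ is true.
For instance, at s3:
  At s3: □q is true, ◇(q ∧ p) is true, so □q → ◇(q ∧ p) is true.
    At s3: □q requires q at every successor {s2, s3, s4, s5}.
      At s2: q is true.
      At s3: q is true.
      At s4: q is true.
      At s5: q is true.
    So □q is true at s3.
    At s3: ◇(q ∧ p) requires q ∧ p at some successor in {s2, s3, s4, s5}.
      q ∧ p holds at s2, so ◇(q ∧ p) is true at s3.
Satisfying worlds: {s0, s1, s2, s3, s4, s5, s6}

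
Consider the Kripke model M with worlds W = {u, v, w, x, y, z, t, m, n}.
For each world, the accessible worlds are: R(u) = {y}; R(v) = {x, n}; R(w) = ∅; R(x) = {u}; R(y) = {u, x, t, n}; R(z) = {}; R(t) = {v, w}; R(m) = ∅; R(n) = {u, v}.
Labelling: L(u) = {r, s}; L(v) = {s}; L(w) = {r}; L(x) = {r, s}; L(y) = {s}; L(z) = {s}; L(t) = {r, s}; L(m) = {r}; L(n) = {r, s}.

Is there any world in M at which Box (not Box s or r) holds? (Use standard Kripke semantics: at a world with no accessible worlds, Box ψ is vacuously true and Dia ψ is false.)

Yes

Let φ = Box (not Box s or r). Evaluate φ at each world:
  u (successors {y}): φ is false.
  v (successors {x, n}): φ is true.
  w (successors ∅): φ is true.
  x (successors {u}): φ is true.
  y (successors {u, x, t, n}): φ is true.
  z (successors ∅): φ is true.
  t (successors {v, w}): φ is false.
  m (successors ∅): φ is true.
  n (successors {u, v}): φ is false.
Detail at v (witness):
  At v: Box (not Box s or r) requires not Box s or r at every successor {x, n}.
      At x: not Box s is false, r is true, so not Box s or r is true.
      At n: not Box s is false, r is true, so not Box s or r is true.
  So Box (not Box s or r) is true at v.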